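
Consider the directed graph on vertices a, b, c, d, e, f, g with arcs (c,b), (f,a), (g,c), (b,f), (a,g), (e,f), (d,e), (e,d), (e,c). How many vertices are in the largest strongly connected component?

5

{a, b, c, f, g} are all mutually reachable — one SCC of size 5.
{d, e} are all mutually reachable — one SCC of size 2.
The largest has 5 vertices.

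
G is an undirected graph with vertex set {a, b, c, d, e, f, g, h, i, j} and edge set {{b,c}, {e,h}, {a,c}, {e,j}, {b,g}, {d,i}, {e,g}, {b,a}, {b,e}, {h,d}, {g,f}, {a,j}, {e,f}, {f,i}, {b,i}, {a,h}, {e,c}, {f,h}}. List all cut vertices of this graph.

none

Removing f, for instance, still leaves 1 component. No single vertex removal increases the component count — the graph has no articulation points.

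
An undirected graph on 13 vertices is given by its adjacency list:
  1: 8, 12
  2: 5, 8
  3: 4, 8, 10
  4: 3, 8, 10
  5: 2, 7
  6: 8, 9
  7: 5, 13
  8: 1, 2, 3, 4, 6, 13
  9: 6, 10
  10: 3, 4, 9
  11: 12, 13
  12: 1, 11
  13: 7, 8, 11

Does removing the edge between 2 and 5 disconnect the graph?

No

After removing 2-5, the path 2-8-13-7-5 still connects them, so the edge is not a bridge.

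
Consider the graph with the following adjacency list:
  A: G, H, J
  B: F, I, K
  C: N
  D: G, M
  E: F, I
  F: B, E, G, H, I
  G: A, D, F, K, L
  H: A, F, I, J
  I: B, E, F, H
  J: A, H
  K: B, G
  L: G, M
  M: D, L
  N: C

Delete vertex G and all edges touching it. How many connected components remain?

3

With G gone, the remaining components are: {C, N}; {D, L, M}; {A, B, E, F, H, I, J, K}.
That is 3 components.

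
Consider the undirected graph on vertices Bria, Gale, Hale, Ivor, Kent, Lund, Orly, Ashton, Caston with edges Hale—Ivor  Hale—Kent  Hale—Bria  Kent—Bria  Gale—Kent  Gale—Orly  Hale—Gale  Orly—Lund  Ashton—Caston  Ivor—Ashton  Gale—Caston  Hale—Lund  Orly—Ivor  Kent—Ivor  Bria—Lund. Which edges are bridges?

none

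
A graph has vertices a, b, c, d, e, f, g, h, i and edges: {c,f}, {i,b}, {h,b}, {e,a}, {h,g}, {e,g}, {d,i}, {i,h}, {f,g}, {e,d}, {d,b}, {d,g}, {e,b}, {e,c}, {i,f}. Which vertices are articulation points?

e

Removing e increases the component count from 1 to 2, so e is a cut vertex.
By contrast removing d leaves 1 component; it is not a cut vertex. No other vertex is a cut vertex either.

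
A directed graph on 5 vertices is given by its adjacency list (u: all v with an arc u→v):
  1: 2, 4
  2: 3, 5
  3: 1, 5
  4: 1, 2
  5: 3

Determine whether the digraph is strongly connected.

Yes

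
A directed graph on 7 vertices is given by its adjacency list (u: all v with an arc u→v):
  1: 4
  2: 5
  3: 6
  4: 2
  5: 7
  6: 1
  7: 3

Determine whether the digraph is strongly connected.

Yes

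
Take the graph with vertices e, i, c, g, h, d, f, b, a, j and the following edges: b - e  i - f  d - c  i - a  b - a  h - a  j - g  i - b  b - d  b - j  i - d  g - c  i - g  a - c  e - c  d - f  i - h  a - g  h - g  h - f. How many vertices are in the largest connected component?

Starting from a we can reach a, b, c, d, e, f, g, h, i, j. That is one component of size 10.
The largest has 10 vertices.

10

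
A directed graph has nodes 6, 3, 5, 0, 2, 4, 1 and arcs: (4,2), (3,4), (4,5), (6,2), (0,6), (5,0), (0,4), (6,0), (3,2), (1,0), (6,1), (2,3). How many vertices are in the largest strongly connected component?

7

{0, 1, 2, 3, 4, 5, 6} are all mutually reachable — one SCC of size 7.
The largest has 7 vertices.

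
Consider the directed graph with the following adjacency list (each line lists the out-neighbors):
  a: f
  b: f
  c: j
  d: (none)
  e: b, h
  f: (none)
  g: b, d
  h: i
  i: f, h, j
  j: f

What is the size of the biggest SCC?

2

{h, i} are all mutually reachable — one SCC of size 2.
{a} is an SCC by itself.
{e} is an SCC by itself.
{f} is an SCC by itself.
{g} is an SCC by itself.
(and 4 more singleton SCCs)
The largest has 2 vertices.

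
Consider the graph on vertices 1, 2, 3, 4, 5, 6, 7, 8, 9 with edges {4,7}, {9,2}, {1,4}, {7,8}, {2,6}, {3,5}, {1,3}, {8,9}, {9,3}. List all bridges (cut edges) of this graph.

2-6, 2-9, 3-5

The edges on the cycle 1-4-7-8-9-3-1 are not bridges since each lies on that cycle.
But removing 5-3 disconnects 5 from 3; removing 2-6 disconnects 2 from 6; removing 9-2 disconnects 9 from 2 — these are bridges.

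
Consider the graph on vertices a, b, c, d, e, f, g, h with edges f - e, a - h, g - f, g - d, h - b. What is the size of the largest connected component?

4

c is isolated — a component by itself.
Starting from a we can reach a, b, h. That is one component of size 3.
Starting from d we can reach d, e, f, g. That is one component of size 4.
The largest has 4 vertices.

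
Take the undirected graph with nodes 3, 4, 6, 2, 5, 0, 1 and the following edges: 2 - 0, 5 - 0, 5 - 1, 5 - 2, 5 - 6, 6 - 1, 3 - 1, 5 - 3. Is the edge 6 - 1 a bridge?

No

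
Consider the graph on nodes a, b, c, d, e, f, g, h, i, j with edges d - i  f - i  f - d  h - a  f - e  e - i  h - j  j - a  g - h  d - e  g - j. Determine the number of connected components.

c is isolated — a component by itself.
b is isolated — a component by itself.
Starting from d we can reach d, e, f, i. That is one component of size 4.
Starting from a we can reach a, g, h, j. That is one component of size 4.
Total: 4 components.

4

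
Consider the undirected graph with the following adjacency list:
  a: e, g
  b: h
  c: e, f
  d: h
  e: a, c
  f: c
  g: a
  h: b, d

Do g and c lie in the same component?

Yes

From g we can reach a, c, e, f, g, which includes c.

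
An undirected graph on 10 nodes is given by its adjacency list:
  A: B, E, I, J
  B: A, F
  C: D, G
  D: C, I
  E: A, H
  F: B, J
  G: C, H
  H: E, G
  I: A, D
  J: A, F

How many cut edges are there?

The edges on the cycle A-J-F-B-A are not bridges since each lies on that cycle.
Every edge lies on some cycle, so there are no bridges.

0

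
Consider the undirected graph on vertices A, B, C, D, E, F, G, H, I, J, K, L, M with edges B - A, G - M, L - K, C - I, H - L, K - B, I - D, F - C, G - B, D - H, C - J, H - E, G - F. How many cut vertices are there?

Removing B increases the component count from 1 to 2, so B is a cut vertex.
Removing C increases the component count from 1 to 2, so C is a cut vertex.
Removing G increases the component count from 1 to 2, so G is a cut vertex.
Likewise H is a cut vertex.
By contrast removing I leaves 1 component; it is not a cut vertex. No other vertex is a cut vertex either.

4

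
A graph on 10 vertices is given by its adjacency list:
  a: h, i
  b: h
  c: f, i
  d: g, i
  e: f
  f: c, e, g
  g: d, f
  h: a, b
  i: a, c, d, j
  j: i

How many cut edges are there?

The edges on the cycle d-g-f-c-i-d are not bridges since each lies on that cycle.
But removing i-j disconnects i from j; removing h-b disconnects h from b; removing f-e disconnects f from e; removing h-a disconnects h from a — these are bridges.
In total 5 edges are bridges.

5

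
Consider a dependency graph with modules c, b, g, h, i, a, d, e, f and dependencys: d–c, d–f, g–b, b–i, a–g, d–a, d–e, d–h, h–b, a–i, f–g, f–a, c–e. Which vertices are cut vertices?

Removing d increases the component count from 1 to 2, so d is a cut vertex.
By contrast removing h leaves 1 component; it is not a cut vertex. No other vertex is a cut vertex either.

d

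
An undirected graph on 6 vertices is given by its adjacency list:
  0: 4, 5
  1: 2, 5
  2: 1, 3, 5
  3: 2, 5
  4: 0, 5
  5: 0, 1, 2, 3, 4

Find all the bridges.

The edges on the cycle 5-0-4-5 are not bridges since each lies on that cycle.
Every edge lies on some cycle, so there are no bridges.

none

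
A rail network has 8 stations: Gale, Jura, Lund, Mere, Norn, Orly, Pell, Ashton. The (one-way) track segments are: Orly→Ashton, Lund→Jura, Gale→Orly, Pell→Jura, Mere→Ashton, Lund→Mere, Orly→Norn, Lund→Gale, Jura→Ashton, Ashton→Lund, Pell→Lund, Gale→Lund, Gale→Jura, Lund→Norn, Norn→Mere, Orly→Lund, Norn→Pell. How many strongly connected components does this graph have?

1

{Gale, Jura, Lund, Mere, Norn, Orly, Pell, Ashton} are all mutually reachable — one SCC of size 8.
That gives 1 strongly connected component.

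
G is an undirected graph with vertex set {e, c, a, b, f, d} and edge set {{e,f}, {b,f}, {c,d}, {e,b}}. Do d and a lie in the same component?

No

The component containing d is {c, d}, and a is not in it.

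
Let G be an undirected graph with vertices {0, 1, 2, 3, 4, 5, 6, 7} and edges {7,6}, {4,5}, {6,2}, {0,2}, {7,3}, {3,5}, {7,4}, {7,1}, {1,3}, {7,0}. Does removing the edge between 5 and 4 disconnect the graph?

After removing 5—4, the path 5-3-7-4 still connects them, so the edge is not a bridge.

No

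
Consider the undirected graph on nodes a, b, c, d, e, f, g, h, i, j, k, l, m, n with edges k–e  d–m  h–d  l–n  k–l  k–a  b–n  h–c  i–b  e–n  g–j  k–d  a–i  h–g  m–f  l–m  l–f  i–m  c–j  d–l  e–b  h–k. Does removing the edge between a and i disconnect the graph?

After removing a–i, the path a-k-e-b-i still connects them, so the edge is not a bridge.

No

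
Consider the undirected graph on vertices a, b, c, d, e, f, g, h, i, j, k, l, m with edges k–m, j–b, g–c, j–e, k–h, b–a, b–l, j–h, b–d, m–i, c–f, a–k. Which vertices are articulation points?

b, c, j, k, m

Removing b increases the component count from 2 to 4, so b is a cut vertex.
Removing c increases the component count from 2 to 3, so c is a cut vertex.
Removing j increases the component count from 2 to 3, so j is a cut vertex.
Likewise k, m are cut vertices.
By contrast removing i leaves 2 components; it is not a cut vertex. No other vertex is a cut vertex either.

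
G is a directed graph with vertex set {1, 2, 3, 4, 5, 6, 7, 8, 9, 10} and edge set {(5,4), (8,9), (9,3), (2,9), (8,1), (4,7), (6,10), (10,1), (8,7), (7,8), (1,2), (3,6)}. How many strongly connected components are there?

{1, 2, 3, 6, 9, 10} are all mutually reachable — one SCC of size 6.
{7, 8} are all mutually reachable — one SCC of size 2.
{5} is an SCC by itself.
{4} is an SCC by itself.
That gives 4 strongly connected components.

4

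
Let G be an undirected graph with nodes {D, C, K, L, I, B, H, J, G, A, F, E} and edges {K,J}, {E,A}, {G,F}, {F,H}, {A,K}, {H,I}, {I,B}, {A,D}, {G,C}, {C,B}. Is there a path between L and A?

No

The component containing L is {L}, and A is not in it.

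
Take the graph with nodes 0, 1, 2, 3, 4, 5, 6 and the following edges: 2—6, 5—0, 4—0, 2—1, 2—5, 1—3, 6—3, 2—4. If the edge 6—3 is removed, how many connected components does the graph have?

6 and 3 are still connected via 6-2-1-3, so the component count stays at 1.

1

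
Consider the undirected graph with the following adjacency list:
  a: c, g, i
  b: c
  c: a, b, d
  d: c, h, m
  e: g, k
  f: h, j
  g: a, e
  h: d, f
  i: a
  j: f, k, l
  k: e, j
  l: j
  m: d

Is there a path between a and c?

From a we can reach a, b, c, d, e, f, g, h, i, j, k, l, m, which includes c.

Yes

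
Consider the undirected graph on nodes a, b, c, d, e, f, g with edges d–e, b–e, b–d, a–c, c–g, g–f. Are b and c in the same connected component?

The component containing b is {b, d, e}, and c is not in it.

No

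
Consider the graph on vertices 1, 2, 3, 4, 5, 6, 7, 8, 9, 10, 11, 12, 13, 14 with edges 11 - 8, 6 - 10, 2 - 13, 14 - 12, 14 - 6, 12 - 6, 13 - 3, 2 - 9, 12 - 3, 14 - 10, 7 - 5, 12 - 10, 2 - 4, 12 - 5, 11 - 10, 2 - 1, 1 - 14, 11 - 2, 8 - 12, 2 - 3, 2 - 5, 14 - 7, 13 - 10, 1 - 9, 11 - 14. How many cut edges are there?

1

The edges on the cycle 14-12-10-14 are not bridges since each lies on that cycle.
But removing 2 - 4 disconnects 2 from 4 — this is a bridge.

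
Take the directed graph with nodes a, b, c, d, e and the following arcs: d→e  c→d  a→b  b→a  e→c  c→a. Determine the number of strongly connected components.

{c, d, e} are all mutually reachable — one SCC of size 3.
{a, b} are all mutually reachable — one SCC of size 2.
That gives 2 strongly connected components.

2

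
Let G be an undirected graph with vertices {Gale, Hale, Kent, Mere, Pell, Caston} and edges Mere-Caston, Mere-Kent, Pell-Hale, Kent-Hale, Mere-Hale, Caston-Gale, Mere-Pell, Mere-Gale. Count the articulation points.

1

Removing Mere increases the component count from 1 to 2, so Mere is a cut vertex.
By contrast removing Kent leaves 1 component; it is not a cut vertex. No other vertex is a cut vertex either.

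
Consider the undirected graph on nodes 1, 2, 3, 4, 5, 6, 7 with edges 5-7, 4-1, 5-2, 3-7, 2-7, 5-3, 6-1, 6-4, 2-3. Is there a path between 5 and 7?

Yes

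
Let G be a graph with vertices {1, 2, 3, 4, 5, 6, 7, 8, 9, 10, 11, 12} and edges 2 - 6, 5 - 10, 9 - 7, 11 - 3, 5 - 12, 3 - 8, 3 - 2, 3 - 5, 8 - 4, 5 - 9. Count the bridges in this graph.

10

removing 6 - 2 disconnects 6 from 2; removing 5 - 10 disconnects 5 from 10; removing 7 - 9 disconnects 7 from 9; removing 3 - 5 disconnects 3 from 5 — these are bridges.
In total 10 edges are bridges.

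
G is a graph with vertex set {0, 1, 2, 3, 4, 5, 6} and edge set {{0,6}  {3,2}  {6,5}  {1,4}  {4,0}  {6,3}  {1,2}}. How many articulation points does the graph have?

Removing 6 increases the component count from 1 to 2, so 6 is a cut vertex.
By contrast removing 3 leaves 1 component; it is not a cut vertex. No other vertex is a cut vertex either.

1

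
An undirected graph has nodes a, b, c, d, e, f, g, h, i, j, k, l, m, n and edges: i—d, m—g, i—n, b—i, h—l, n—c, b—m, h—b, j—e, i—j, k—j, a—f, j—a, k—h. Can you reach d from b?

Yes

From b we can reach a, b, c, d, e, f, g, h, i, j, k, l, m, n, which includes d.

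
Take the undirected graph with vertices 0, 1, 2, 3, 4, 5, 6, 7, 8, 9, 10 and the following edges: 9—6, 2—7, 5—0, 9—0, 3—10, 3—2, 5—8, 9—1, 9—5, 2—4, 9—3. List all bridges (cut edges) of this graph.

The edges on the cycle 9-5-0-9 are not bridges since each lies on that cycle.
But removing 3—2 disconnects 3 from 2; removing 7—2 disconnects 7 from 2; removing 9—6 disconnects 9 from 6; removing 3—10 disconnects 3 from 10 — these are bridges.
In total 8 edges are bridges.

1-9, 10-3, 2-3, 2-4, 2-7, 3-9, 5-8, 6-9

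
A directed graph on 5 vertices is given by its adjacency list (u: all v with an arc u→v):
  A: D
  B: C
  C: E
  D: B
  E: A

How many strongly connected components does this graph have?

1

{A, B, C, D, E} are all mutually reachable — one SCC of size 5.
That gives 1 strongly connected component.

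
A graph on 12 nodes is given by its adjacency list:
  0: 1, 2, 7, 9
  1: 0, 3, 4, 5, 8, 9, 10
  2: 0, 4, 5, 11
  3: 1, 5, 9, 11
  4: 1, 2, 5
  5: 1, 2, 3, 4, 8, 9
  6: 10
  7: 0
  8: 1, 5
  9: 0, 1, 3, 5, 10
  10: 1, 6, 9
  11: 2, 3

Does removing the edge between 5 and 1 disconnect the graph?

No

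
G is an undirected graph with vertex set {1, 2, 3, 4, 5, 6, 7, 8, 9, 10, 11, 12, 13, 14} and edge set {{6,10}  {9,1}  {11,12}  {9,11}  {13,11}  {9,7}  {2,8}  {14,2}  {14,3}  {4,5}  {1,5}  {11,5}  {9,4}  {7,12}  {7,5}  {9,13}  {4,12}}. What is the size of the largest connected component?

8

Starting from 6 we can reach 6, 10. That is one component of size 2.
Starting from 2 we can reach 2, 3, 8, 14. That is one component of size 4.
Starting from 1 we can reach 1, 4, 5, 7, 9, 11, 12, 13. That is one component of size 8.
The largest has 8 vertices.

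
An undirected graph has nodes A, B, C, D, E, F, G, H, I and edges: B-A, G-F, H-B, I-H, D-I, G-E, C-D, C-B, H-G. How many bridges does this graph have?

4

The edges on the cycle C-D-I-H-B-C are not bridges since each lies on that cycle.
But removing B-A disconnects B from A; removing G-F disconnects G from F; removing H-G disconnects H from G; removing E-G disconnects E from G — these are bridges.
That makes 4 bridges.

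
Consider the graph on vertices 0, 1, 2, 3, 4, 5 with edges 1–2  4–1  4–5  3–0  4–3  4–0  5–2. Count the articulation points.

1

Removing 4 increases the component count from 1 to 2, so 4 is a cut vertex.
By contrast removing 0 leaves 1 component; it is not a cut vertex. No other vertex is a cut vertex either.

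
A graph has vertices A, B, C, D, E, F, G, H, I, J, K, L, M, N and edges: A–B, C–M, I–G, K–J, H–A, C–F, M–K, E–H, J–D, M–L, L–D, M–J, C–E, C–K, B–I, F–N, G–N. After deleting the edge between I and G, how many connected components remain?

1

I and G are still connected via I-B-A-H-E-C-F-N-G, so the component count stays at 1.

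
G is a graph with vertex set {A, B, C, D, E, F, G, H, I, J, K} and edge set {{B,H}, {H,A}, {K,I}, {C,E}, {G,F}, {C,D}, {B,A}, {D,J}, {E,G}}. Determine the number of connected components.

Starting from I we can reach I, K. That is one component of size 2.
Starting from A we can reach A, B, H. That is one component of size 3.
Starting from C we can reach C, D, E, F, G, J. That is one component of size 6.
Total: 3 components.

3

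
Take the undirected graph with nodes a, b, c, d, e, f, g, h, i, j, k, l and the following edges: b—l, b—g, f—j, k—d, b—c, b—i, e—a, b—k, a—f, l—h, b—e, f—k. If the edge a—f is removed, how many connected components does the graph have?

a and f are still connected via a-e-b-k-f, so the component count stays at 1.

1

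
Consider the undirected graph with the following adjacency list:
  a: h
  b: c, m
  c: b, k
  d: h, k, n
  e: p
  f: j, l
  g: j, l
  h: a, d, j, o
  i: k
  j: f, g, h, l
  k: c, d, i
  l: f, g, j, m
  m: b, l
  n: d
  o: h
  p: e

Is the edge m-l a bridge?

After removing m-l, the path m-b-c-k-d-h-j-l still connects them, so the edge is not a bridge.

No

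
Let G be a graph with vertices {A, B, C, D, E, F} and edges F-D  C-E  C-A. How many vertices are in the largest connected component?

B is isolated — a component by itself.
Starting from D we can reach D, F. That is one component of size 2.
Starting from A we can reach A, C, E. That is one component of size 3.
The largest has 3 vertices.

3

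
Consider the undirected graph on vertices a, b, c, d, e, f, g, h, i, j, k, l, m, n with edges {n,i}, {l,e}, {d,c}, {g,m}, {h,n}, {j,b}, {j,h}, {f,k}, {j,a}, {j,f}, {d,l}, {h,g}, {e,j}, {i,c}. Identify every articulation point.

f, g, h, j

Removing f increases the component count from 1 to 2, so f is a cut vertex.
Removing g increases the component count from 1 to 2, so g is a cut vertex.
Removing h increases the component count from 1 to 2, so h is a cut vertex.
Likewise j is a cut vertex.
By contrast removing l leaves 1 component; it is not a cut vertex. No other vertex is a cut vertex either.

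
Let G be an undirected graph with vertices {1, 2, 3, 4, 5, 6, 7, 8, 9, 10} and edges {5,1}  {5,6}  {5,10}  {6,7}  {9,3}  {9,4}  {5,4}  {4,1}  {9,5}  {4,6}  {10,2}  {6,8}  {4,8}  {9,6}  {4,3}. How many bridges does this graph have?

3

The edges on the cycle 9-5-4-3-9 are not bridges since each lies on that cycle.
But removing 2—10 disconnects 2 from 10; removing 6—7 disconnects 6 from 7; removing 5—10 disconnects 5 from 10 — these are bridges.
That makes 3 bridges.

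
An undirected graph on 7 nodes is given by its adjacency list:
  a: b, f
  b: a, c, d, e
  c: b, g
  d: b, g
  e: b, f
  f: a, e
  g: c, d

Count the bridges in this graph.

0

The edges on the cycle b-e-f-a-b are not bridges since each lies on that cycle.
Every edge lies on some cycle, so there are no bridges.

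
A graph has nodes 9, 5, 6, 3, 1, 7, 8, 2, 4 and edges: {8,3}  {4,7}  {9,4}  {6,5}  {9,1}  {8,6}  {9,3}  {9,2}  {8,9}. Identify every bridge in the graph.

1-9, 2-9, 4-7, 4-9, 5-6, 6-8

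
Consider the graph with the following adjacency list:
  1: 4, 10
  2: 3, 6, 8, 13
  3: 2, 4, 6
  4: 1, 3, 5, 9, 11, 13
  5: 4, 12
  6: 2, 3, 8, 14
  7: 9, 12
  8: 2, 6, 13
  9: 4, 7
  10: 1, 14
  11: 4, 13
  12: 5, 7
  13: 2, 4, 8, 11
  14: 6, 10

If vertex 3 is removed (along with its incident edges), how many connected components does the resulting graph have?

1

With 3 gone, the remaining components are: {1, 2, 4, 5, 6, 7, 8, 9, 10, 11, 12, 13, 14}.
That is 1 component.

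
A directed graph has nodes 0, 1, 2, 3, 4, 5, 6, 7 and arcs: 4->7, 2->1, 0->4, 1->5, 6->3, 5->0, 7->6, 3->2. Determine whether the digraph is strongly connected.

Yes

From 1 we can reach every vertex (0, 1, 2, 3, 4, 5, 6, 7), and every vertex can reach 1 (0, 1, 2, 3, 4, 5, 6, 7). So the whole graph is one strongly connected component.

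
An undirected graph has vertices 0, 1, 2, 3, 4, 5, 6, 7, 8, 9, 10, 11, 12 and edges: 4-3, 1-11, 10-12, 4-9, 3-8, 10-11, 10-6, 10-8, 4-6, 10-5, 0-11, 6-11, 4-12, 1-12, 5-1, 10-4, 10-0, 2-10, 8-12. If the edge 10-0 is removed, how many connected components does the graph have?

2

10 and 0 are still connected via 10-11-0, so the component count stays at 2.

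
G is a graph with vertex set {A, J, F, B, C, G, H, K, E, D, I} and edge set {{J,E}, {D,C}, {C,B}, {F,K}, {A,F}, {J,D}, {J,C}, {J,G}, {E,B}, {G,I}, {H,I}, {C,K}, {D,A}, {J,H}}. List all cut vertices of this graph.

J

Removing J increases the component count from 1 to 2, so J is a cut vertex.
By contrast removing G leaves 1 component; it is not a cut vertex. No other vertex is a cut vertex either.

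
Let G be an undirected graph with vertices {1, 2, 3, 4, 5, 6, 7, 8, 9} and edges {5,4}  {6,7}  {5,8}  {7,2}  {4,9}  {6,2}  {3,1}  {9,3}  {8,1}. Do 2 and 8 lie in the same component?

No

The component containing 2 is {2, 6, 7}, and 8 is not in it.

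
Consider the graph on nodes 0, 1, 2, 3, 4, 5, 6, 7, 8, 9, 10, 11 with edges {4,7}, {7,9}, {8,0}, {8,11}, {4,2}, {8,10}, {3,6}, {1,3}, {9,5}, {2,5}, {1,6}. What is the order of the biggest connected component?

5

Starting from 1 we can reach 1, 3, 6. That is one component of size 3.
Starting from 0 we can reach 0, 8, 10, 11. That is one component of size 4.
Starting from 2 we can reach 2, 4, 5, 7, 9. That is one component of size 5.
The largest has 5 vertices.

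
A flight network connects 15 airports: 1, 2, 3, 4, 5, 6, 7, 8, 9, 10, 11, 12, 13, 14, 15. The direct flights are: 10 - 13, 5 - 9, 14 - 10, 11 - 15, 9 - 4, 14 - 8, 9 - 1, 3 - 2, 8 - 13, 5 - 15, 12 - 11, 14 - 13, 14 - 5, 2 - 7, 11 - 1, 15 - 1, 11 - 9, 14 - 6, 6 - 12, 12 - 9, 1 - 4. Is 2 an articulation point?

Yes

Deleting 2 raises the number of components from 2 to 3, so 2 is a cut vertex.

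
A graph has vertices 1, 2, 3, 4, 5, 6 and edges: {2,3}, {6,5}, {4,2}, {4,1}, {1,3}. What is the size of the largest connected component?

Starting from 5 we can reach 5, 6. That is one component of size 2.
Starting from 1 we can reach 1, 2, 3, 4. That is one component of size 4.
The largest has 4 vertices.

4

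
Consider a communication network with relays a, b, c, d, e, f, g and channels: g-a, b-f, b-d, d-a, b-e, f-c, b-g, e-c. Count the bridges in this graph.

0

The edges on the cycle b-f-c-e-b are not bridges since each lies on that cycle.
Every edge lies on some cycle, so there are no bridges.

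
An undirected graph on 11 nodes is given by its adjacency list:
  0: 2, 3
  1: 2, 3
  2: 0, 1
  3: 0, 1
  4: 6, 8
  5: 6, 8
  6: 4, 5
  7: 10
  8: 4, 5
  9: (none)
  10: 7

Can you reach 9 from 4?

No

The component containing 4 is {4, 5, 6, 8}, and 9 is not in it.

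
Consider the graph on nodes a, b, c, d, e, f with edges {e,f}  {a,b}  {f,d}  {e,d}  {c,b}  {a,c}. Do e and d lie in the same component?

From e we can reach d, e, f, which includes d.

Yes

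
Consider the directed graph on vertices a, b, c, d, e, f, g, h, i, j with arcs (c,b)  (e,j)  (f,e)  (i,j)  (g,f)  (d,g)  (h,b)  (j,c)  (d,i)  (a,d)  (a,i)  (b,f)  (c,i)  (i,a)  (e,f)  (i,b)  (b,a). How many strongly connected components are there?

2

{a, b, c, d, e, f, g, i, j} are all mutually reachable — one SCC of size 9.
{h} is an SCC by itself.
That gives 2 strongly connected components.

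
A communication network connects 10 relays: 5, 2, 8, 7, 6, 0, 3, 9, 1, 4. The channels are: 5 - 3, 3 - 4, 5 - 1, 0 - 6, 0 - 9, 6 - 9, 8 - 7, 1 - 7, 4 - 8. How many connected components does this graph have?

2 is isolated — a component by itself.
Starting from 0 we can reach 0, 6, 9. That is one component of size 3.
Starting from 1 we can reach 1, 3, 4, 5, 7, 8. That is one component of size 6.
Total: 3 components.

3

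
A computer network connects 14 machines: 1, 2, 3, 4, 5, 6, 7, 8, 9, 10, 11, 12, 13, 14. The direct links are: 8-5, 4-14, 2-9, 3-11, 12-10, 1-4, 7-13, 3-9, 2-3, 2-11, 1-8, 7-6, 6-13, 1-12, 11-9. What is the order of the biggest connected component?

Starting from 6 we can reach 6, 7, 13. That is one component of size 3.
Starting from 2 we can reach 2, 3, 9, 11. That is one component of size 4.
Starting from 1 we can reach 1, 4, 5, 8, 10, 12, 14. That is one component of size 7.
The largest has 7 vertices.

7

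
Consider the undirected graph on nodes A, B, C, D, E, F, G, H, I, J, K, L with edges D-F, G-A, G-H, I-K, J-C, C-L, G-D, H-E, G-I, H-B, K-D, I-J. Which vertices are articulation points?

C, D, G, H, I, J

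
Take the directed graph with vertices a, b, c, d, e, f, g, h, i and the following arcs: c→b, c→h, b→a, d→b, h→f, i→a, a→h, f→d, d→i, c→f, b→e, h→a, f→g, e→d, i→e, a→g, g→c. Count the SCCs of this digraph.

1

{a, b, c, d, e, f, g, h, i} are all mutually reachable — one SCC of size 9.
That gives 1 strongly connected component.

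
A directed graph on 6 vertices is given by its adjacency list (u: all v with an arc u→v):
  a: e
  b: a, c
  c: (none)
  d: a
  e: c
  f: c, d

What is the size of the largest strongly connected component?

1

{b} is an SCC by itself.
{d} is an SCC by itself.
{e} is an SCC by itself.
{c} is an SCC by itself.
{f} is an SCC by itself.
(and 1 more singleton SCC)
The largest has 1 vertex.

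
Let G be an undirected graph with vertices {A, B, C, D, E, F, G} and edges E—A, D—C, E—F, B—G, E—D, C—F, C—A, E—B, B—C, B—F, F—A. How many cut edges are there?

1

The edges on the cycle E-D-C-B-E are not bridges since each lies on that cycle.
But removing B—G disconnects B from G — this is a bridge.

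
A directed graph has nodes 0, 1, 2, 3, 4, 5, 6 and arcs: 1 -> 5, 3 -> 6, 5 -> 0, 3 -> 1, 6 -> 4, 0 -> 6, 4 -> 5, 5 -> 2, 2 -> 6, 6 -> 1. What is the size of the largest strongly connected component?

{0, 1, 2, 4, 5, 6} are all mutually reachable — one SCC of size 6.
{3} is an SCC by itself.
The largest has 6 vertices.

6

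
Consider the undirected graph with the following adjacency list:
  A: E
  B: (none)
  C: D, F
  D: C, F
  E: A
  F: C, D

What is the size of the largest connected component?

3

B is isolated — a component by itself.
Starting from A we can reach A, E. That is one component of size 2.
Starting from C we can reach C, D, F. That is one component of size 3.
The largest has 3 vertices.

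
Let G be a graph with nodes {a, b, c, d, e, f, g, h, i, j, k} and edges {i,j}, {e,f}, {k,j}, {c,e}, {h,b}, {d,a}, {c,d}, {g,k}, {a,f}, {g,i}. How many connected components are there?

Starting from b we can reach b, h. That is one component of size 2.
Starting from g we can reach g, i, j, k. That is one component of size 4.
Starting from a we can reach a, c, d, e, f. That is one component of size 5.
Total: 3 components.

3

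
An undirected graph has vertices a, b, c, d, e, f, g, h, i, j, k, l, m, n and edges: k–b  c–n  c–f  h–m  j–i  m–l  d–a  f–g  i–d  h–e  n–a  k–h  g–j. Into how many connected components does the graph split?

Starting from b we can reach b, e, h, k, l, m. That is one component of size 6.
Starting from a we can reach a, c, d, f, g, i, j, n. That is one component of size 8.
Total: 2 components.

2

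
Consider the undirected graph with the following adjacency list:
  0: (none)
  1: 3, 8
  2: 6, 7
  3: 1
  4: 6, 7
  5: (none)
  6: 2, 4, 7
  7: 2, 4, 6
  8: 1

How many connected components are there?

4

5 is isolated — a component by itself.
0 is isolated — a component by itself.
Starting from 1 we can reach 1, 3, 8. That is one component of size 3.
Starting from 2 we can reach 2, 4, 6, 7. That is one component of size 4.
Total: 4 components.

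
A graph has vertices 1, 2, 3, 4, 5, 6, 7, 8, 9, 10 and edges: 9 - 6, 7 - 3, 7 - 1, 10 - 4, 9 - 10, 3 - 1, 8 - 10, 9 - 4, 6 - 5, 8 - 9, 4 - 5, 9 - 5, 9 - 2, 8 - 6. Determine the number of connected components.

2

Starting from 1 we can reach 1, 3, 7. That is one component of size 3.
Starting from 2 we can reach 2, 4, 5, 6, 8, 9, 10. That is one component of size 7.
Total: 2 components.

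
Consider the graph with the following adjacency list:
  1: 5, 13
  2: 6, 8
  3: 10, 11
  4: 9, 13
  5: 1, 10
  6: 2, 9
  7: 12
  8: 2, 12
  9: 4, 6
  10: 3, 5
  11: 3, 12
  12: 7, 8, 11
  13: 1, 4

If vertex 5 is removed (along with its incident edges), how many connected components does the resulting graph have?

With 5 gone, the remaining components are: {1, 2, 3, 4, 6, 7, 8, 9, 10, 11, 12, 13}.
That is 1 component.

1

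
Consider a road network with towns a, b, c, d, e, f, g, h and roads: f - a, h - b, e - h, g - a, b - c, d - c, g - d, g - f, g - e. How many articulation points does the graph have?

1

Removing g increases the component count from 1 to 2, so g is a cut vertex.
By contrast removing f leaves 1 component; it is not a cut vertex. No other vertex is a cut vertex either.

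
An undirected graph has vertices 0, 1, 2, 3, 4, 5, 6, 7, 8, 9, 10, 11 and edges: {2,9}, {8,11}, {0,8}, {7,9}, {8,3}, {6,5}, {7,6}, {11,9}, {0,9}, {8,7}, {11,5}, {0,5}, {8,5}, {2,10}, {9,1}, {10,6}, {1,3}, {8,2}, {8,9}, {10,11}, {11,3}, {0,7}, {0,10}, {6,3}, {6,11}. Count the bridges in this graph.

The edges on the cycle 0-8-2-9-7-0 are not bridges since each lies on that cycle.
Every edge lies on some cycle, so there are no bridges.

0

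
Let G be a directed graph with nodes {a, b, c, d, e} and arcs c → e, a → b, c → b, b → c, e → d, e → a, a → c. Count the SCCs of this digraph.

{a, b, c, e} are all mutually reachable — one SCC of size 4.
{d} is an SCC by itself.
That gives 2 strongly connected components.

2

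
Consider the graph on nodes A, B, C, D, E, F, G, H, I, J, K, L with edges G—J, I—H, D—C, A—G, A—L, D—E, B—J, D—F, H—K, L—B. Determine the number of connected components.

Starting from H we can reach H, I, K. That is one component of size 3.
Starting from C we can reach C, D, E, F. That is one component of size 4.
Starting from A we can reach A, B, G, J, L. That is one component of size 5.
Total: 3 components.

3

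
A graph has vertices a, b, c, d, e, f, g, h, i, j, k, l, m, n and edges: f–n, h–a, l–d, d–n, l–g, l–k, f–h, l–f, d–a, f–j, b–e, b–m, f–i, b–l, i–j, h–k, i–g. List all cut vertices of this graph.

b, l

Removing b increases the component count from 2 to 4, so b is a cut vertex.
Removing l increases the component count from 2 to 3, so l is a cut vertex.
By contrast removing i leaves 2 components; it is not a cut vertex. No other vertex is a cut vertex either.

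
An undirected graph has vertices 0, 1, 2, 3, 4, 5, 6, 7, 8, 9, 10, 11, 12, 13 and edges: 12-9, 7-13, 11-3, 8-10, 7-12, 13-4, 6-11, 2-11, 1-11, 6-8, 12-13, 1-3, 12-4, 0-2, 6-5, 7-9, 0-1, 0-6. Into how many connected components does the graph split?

2

Starting from 4 we can reach 4, 7, 9, 12, 13. That is one component of size 5.
Starting from 0 we can reach 0, 1, 2, 3, 5, 6, 8, 10, 11. That is one component of size 9.
Total: 2 components.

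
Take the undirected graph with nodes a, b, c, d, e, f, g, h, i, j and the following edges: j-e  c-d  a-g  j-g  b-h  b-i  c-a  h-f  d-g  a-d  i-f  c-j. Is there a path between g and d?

From g we can reach a, c, d, e, g, j, which includes d.

Yes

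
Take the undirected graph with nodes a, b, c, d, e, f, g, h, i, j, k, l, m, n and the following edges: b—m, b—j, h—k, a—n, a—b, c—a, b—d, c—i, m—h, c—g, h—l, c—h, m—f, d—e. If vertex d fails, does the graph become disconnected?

Deleting d raises the number of components from 1 to 2, so d is a cut vertex.

Yes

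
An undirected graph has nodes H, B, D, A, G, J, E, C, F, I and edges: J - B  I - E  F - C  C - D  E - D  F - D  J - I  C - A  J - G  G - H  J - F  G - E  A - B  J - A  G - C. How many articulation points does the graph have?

Removing G increases the component count from 1 to 2, so G is a cut vertex.
By contrast removing D leaves 1 component; it is not a cut vertex. No other vertex is a cut vertex either.

1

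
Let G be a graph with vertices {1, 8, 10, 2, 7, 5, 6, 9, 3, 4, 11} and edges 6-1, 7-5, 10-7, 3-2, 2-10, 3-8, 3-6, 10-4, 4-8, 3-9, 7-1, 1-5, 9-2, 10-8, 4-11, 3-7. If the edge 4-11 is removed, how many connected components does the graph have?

2

Before removal there is 1 component.
4-11 is a bridge — removing it separates 4's side from 11's side.
After removal: 2 components.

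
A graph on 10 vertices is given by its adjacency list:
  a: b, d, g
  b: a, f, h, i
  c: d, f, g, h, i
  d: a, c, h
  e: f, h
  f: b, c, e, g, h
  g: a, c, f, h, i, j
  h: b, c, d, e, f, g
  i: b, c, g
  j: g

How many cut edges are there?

1

The edges on the cycle h-e-f-g-h are not bridges since each lies on that cycle.
But removing g-j disconnects g from j — this is a bridge.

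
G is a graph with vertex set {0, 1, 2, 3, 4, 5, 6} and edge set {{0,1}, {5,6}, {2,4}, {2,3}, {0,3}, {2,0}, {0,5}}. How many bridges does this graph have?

4

The edges on the cycle 2-0-3-2 are not bridges since each lies on that cycle.
But removing 5–6 disconnects 5 from 6; removing 0–5 disconnects 0 from 5; removing 0–1 disconnects 0 from 1; removing 2–4 disconnects 2 from 4 — these are bridges.
That makes 4 bridges.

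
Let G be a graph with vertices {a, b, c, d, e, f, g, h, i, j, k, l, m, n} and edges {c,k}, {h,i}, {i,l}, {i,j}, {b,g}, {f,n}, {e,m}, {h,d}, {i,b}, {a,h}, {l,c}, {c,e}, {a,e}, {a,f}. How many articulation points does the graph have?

7

Removing a increases the component count from 1 to 2, so a is a cut vertex.
Removing b increases the component count from 1 to 2, so b is a cut vertex.
Removing c increases the component count from 1 to 2, so c is a cut vertex.
Likewise e, f, h, i are cut vertices.
By contrast removing d leaves 1 component; it is not a cut vertex. No other vertex is a cut vertex either.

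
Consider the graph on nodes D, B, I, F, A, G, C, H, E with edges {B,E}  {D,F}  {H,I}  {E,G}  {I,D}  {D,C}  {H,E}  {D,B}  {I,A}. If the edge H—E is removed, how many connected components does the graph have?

1

H and E are still connected via H-I-D-B-E, so the component count stays at 1.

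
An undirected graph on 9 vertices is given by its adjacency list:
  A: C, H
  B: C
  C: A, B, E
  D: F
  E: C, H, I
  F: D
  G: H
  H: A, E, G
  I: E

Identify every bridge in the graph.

B-C, D-F, E-I, G-H

The edges on the cycle A-C-E-H-A are not bridges since each lies on that cycle.
But removing C-B disconnects C from B; removing E-I disconnects E from I; removing H-G disconnects H from G; removing D-F disconnects D from F — these are bridges.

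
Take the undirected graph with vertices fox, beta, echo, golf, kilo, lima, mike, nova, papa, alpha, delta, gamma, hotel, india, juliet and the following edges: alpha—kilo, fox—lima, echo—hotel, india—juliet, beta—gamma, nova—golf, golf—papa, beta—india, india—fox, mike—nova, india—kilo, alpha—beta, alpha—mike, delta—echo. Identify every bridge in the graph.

alpha-mike, beta-gamma, delta-echo, echo-hotel, fox-india, fox-lima, golf-nova, golf-papa, india-juliet, mike-nova

The edges on the cycle alpha-beta-india-kilo-alpha are not bridges since each lies on that cycle.
But removing fox—lima disconnects fox from lima; removing golf—papa disconnects golf from papa; removing beta—gamma disconnects beta from gamma; removing nova—golf disconnects nova from golf — these are bridges.
In total 10 edges are bridges.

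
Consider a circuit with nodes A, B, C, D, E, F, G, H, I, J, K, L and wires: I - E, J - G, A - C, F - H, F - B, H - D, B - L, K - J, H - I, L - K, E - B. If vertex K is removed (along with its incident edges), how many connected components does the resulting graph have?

With K gone, the remaining components are: {A, C}; {G, J}; {B, D, E, F, H, I, L}.
That is 3 components.

3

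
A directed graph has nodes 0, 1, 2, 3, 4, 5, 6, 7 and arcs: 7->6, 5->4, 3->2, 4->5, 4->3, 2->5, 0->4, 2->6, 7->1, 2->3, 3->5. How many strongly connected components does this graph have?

{2, 3, 4, 5} are all mutually reachable — one SCC of size 4.
{6} is an SCC by itself.
{7} is an SCC by itself.
{0} is an SCC by itself.
{1} is an SCC by itself.
That gives 5 strongly connected components.

5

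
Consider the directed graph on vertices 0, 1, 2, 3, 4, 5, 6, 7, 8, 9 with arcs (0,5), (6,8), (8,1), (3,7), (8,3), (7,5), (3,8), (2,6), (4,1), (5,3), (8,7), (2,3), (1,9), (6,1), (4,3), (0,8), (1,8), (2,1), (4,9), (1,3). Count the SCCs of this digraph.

6

{1, 3, 5, 7, 8} are all mutually reachable — one SCC of size 5.
{6} is an SCC by itself.
{0} is an SCC by itself.
{2} is an SCC by itself.
{4} is an SCC by itself.
(and 1 more singleton SCC)
That gives 6 strongly connected components.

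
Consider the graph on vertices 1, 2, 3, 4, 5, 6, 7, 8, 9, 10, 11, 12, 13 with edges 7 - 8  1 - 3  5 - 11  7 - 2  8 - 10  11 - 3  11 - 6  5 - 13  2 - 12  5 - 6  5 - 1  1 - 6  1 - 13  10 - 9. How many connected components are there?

3

4 is isolated — a component by itself.
Starting from 2 we can reach 2, 7, 8, 9, 10, 12. That is one component of size 6.
Starting from 1 we can reach 1, 3, 5, 6, 11, 13. That is one component of size 6.
Total: 3 components.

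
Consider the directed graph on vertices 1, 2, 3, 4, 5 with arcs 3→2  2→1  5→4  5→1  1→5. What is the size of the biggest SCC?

2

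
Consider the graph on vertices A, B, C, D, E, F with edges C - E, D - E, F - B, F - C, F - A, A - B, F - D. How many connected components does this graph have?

Starting from A we can reach A, B, C, D, E, F. That is one component of size 6.
Total: 1 component.

1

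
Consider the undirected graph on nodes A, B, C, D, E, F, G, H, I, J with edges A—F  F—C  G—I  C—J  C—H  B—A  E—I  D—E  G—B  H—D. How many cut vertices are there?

1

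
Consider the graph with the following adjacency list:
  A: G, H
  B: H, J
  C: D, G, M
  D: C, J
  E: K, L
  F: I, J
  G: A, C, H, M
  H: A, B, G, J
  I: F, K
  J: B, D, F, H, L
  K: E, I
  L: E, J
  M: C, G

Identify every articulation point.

J

Removing J increases the component count from 1 to 2, so J is a cut vertex.
By contrast removing A leaves 1 component; it is not a cut vertex. No other vertex is a cut vertex either.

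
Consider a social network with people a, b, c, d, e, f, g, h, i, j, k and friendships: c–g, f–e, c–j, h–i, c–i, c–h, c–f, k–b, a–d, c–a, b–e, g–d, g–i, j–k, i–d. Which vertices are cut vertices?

Removing c increases the component count from 1 to 2, so c is a cut vertex.
By contrast removing k leaves 1 component; it is not a cut vertex. No other vertex is a cut vertex either.

c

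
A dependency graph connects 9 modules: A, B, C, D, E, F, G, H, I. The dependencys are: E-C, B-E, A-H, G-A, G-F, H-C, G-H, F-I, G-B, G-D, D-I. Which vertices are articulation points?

G

Removing G increases the component count from 1 to 2, so G is a cut vertex.
By contrast removing C leaves 1 component; it is not a cut vertex. No other vertex is a cut vertex either.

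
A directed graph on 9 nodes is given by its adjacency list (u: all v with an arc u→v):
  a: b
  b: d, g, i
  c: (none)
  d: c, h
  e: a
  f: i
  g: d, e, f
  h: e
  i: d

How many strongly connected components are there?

{a, b, d, e, f, g, h, i} are all mutually reachable — one SCC of size 8.
{c} is an SCC by itself.
That gives 2 strongly connected components.

2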